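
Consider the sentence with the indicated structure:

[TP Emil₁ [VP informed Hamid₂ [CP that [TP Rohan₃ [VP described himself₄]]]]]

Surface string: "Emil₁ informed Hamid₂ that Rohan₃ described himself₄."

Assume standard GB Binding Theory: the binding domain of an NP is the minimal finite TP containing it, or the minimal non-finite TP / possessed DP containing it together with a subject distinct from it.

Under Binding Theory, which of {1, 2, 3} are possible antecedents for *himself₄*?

{3}

*himself* is an anaphor, so Principle A applies: it must be bound in its binding domain.
Binding domain of *himself₄*: the embedded TP, whose subject is Rohan₃.
*Emil₁* c-commands the anaphor but is outside its binding domain → cannot satisfy Principle A.
*Hamid₂* c-commands the anaphor but is outside its binding domain → cannot satisfy Principle A.
*Rohan₃* c-commands the anaphor within its binding domain → licit binder.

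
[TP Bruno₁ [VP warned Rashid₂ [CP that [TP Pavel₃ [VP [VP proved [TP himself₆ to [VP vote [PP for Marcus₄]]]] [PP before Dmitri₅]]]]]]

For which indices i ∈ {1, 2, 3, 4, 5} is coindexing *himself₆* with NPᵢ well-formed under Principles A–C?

*himself* is an anaphor, so Principle A applies: it must be bound in its binding domain.
Binding domain of *himself₆*: the embedded TP, whose subject is Pavel₃.
*Bruno₁* c-commands the anaphor but is outside its binding domain → cannot satisfy Principle A.
*Rashid₂* c-commands the anaphor but is outside its binding domain → cannot satisfy Principle A.
*Pavel₃* c-commands the anaphor within its binding domain → licit binder.
*Marcus₄* does not c-command the anaphor → cannot bind it.
*Dmitri₅* does not c-command the anaphor → cannot bind it.

{3}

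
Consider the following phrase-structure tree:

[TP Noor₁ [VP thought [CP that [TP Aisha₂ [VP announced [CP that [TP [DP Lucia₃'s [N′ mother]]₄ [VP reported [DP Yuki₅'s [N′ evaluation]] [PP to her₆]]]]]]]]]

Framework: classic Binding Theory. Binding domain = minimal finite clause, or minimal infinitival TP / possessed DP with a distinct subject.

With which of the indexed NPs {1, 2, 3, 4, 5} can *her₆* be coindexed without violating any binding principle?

*her* is a pronoun, so Principle B applies: it must be free in its binding domain.
Binding domain of *her₆*: the embedded TP, whose subject is [Lucia₃'s mother]₄.
*Noor₁* c-commands the pronoun but from outside its binding domain, and is not c-commanded by it → coindexation permitted.
*Aisha₂* c-commands the pronoun but from outside its binding domain, and is not c-commanded by it → coindexation permitted.
*Lucia₃* and the pronoun do not c-command one another → neither Principle B nor Principle C is at stake; coindexation permitted.
*[Lucia₃'s mother]₄* c-commands the pronoun within its binding domain → coindexation would violate Principle B.
*Yuki₅* and the pronoun do not c-command one another → neither Principle B nor Principle C is at stake; coindexation permitted.

{1, 2, 3, 5}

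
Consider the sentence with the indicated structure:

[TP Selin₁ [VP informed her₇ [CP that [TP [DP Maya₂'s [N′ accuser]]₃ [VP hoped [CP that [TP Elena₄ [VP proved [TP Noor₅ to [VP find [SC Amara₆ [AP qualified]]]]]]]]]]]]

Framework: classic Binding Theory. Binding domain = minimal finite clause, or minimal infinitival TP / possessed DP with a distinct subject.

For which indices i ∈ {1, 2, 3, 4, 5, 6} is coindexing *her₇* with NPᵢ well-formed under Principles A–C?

none

*her* is a pronoun, so Principle B applies: it must be free in its binding domain.
Binding domain of *her₇*: the matrix TP, whose subject is Selin₁.
*Selin₁* c-commands the pronoun within its binding domain → coindexation would violate Principle B.
*Maya₂*: the pronoun c-commands this R-expression → coindexation would violate Principle C on *Maya₂*.
*[Maya₂'s accuser]₃*: the pronoun c-commands this R-expression → coindexation would violate Principle C on *[Maya₂'s accuser]₃*.
*Elena₄*: the pronoun c-commands this R-expression → coindexation would violate Principle C on *Elena₄*.
*Noor₅*: the pronoun c-commands this R-expression → coindexation would violate Principle C on *Noor₅*.
*Amara₆*: the pronoun c-commands this R-expression → coindexation would violate Principle C on *Amara₆*.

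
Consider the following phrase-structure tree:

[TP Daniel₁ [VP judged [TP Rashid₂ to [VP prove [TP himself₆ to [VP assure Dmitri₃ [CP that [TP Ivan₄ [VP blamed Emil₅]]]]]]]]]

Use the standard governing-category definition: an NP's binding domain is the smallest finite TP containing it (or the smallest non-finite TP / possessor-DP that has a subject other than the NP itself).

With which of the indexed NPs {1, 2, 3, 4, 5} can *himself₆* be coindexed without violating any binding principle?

{2}

*himself* is an anaphor, so Principle A applies: it must be bound in its binding domain.
Binding domain of *himself₆*: the embedded TP, whose subject is Rashid₂.
*Daniel₁* c-commands the anaphor but is outside its binding domain → cannot satisfy Principle A.
*Rashid₂* c-commands the anaphor within its binding domain → licit binder.
*Dmitri₃* does not c-command the anaphor → cannot bind it.
*Ivan₄* does not c-command the anaphor → cannot bind it.
*Emil₅* does not c-command the anaphor → cannot bind it.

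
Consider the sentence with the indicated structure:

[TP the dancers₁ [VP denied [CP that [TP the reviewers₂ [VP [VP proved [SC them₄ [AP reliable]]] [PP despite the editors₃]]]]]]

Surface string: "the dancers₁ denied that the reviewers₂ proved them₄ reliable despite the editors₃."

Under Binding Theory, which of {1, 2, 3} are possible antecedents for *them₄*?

*them* is a pronoun, so Principle B applies: it must be free in its binding domain.
Binding domain of *them₄*: the embedded TP, whose subject is the reviewers₂.
*the dancers₁* c-commands the pronoun but from outside its binding domain, and is not c-commanded by it → coindexation permitted.
*the reviewers₂* c-commands the pronoun within its binding domain → coindexation would violate Principle B.
*the editors₃* and the pronoun do not c-command one another → neither Principle B nor Principle C is at stake; coindexation permitted.

{1, 3}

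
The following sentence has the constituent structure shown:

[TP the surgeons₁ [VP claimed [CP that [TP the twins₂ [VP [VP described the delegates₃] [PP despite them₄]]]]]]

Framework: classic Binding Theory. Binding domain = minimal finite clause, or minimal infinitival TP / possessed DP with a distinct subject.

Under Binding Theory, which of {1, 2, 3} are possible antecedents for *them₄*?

*them* is a pronoun, so Principle B applies: it must be free in its binding domain.
Binding domain of *them₄*: the embedded TP, whose subject is the twins₂.
*the surgeons₁* c-commands the pronoun but from outside its binding domain, and is not c-commanded by it → coindexation permitted.
*the twins₂* c-commands the pronoun within its binding domain → coindexation would violate Principle B.
*the delegates₃* and the pronoun do not c-command one another → neither Principle B nor Principle C is at stake; coindexation permitted.

{1, 3}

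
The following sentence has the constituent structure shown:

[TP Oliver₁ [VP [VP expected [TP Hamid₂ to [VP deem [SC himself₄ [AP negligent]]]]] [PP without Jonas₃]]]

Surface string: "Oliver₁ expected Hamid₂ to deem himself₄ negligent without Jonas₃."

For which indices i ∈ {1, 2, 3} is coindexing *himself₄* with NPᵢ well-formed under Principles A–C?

*himself* is an anaphor, so Principle A applies: it must be bound in its binding domain.
Binding domain of *himself₄*: the embedded TP, whose subject is Hamid₂.
*Oliver₁* c-commands the anaphor but is outside its binding domain → cannot satisfy Principle A.
*Hamid₂* c-commands the anaphor within its binding domain → licit binder.
*Jonas₃* does not c-command the anaphor → cannot bind it.

{2}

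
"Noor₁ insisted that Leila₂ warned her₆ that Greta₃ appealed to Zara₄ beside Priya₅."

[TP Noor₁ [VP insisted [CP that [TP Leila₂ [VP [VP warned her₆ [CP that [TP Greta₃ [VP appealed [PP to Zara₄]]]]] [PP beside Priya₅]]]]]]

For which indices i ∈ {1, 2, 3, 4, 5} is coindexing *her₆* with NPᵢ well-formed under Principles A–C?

{1, 5}

*her* is a pronoun, so Principle B applies: it must be free in its binding domain.
Binding domain of *her₆*: the embedded TP, whose subject is Leila₂.
*Noor₁* c-commands the pronoun but from outside its binding domain, and is not c-commanded by it → coindexation permitted.
*Leila₂* c-commands the pronoun within its binding domain → coindexation would violate Principle B.
*Greta₃*: the pronoun c-commands this R-expression → coindexation would violate Principle C on *Greta₃*.
*Zara₄*: the pronoun c-commands this R-expression → coindexation would violate Principle C on *Zara₄*.
*Priya₅* and the pronoun do not c-command one another → neither Principle B nor Principle C is at stake; coindexation permitted.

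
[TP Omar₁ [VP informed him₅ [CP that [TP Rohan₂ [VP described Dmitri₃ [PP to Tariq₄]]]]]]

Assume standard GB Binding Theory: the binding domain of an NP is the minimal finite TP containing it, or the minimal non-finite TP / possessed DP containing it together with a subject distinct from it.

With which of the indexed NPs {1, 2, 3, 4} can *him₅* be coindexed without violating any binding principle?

none

*him* is a pronoun, so Principle B applies: it must be free in its binding domain.
Binding domain of *him₅*: the matrix TP, whose subject is Omar₁.
*Omar₁* c-commands the pronoun within its binding domain → coindexation would violate Principle B.
*Rohan₂*: the pronoun c-commands this R-expression → coindexation would violate Principle C on *Rohan₂*.
*Dmitri₃*: the pronoun c-commands this R-expression → coindexation would violate Principle C on *Dmitri₃*.
*Tariq₄*: the pronoun c-commands this R-expression → coindexation would violate Principle C on *Tariq₄*.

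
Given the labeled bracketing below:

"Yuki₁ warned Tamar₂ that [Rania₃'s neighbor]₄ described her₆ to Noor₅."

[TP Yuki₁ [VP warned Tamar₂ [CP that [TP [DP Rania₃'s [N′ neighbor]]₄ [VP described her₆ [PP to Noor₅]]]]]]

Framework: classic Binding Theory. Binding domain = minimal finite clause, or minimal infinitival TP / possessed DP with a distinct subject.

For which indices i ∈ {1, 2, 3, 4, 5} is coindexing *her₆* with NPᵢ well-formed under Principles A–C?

*her* is a pronoun, so Principle B applies: it must be free in its binding domain.
Binding domain of *her₆*: the embedded TP, whose subject is [Rania₃'s neighbor]₄.
*Yuki₁* c-commands the pronoun but from outside its binding domain, and is not c-commanded by it → coindexation permitted.
*Tamar₂* c-commands the pronoun but from outside its binding domain, and is not c-commanded by it → coindexation permitted.
*Rania₃* and the pronoun do not c-command one another → neither Principle B nor Principle C is at stake; coindexation permitted.
*[Rania₃'s neighbor]₄* c-commands the pronoun within its binding domain → coindexation would violate Principle B.
*Noor₅*: the pronoun c-commands this R-expression → coindexation would violate Principle C on *Noor₅*.

{1, 2, 3}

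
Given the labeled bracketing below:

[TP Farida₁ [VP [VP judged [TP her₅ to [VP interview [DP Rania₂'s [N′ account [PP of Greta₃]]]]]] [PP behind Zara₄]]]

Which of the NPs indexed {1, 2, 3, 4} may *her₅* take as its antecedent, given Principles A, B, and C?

*her* is a pronoun, so Principle B applies: it must be free in its binding domain.
Binding domain of *her₅*: the matrix TP, whose subject is Farida₁.
*Farida₁* c-commands the pronoun within its binding domain → coindexation would violate Principle B.
*Rania₂*: the pronoun c-commands this R-expression → coindexation would violate Principle C on *Rania₂*.
*Greta₃*: the pronoun c-commands this R-expression → coindexation would violate Principle C on *Greta₃*.
*Zara₄* and the pronoun do not c-command one another → neither Principle B nor Principle C is at stake; coindexation permitted.

{4}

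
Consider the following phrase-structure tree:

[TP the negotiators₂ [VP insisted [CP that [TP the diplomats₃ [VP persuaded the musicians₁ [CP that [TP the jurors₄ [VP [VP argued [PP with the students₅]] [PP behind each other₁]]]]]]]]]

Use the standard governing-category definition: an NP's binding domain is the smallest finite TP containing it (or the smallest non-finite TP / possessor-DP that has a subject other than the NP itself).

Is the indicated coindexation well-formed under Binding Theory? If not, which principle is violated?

The two coindexed NPs are *the musicians₁* and *each other₁*.
*each other₁* is an anaphor. Principle A requires it to be bound within its binding domain — the embedded TP, whose subject is the jurors₄.
Within that domain it is c-commanded by *the jurors₄*, which does not share its index.
*the musicians₁* does c-command the anaphor, but from outside its binding domain.
The anaphor is unbound in its domain → Principle A violation.

Principle A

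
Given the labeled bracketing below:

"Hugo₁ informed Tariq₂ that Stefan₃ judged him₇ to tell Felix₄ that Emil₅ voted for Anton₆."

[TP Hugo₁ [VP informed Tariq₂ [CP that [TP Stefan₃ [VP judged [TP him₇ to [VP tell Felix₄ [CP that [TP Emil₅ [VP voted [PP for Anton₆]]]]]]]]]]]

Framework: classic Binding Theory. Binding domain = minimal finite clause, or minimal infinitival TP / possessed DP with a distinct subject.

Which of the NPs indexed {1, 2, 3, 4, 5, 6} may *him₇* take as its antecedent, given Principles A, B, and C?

*him* is a pronoun, so Principle B applies: it must be free in its binding domain.
Binding domain of *him₇*: the embedded TP, whose subject is Stefan₃.
*Hugo₁* c-commands the pronoun but from outside its binding domain, and is not c-commanded by it → coindexation permitted.
*Tariq₂* c-commands the pronoun but from outside its binding domain, and is not c-commanded by it → coindexation permitted.
*Stefan₃* c-commands the pronoun within its binding domain → coindexation would violate Principle B.
*Felix₄*: the pronoun c-commands this R-expression → coindexation would violate Principle C on *Felix₄*.
*Emil₅*: the pronoun c-commands this R-expression → coindexation would violate Principle C on *Emil₅*.
*Anton₆*: the pronoun c-commands this R-expression → coindexation would violate Principle C on *Anton₆*.

{1, 2}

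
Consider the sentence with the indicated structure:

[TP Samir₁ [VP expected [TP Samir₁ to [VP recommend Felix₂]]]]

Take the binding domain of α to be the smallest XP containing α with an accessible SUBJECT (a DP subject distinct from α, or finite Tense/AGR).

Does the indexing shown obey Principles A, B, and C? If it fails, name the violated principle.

The two coindexed NPs are *Samir₁* (the higher occurrence) and *Samir₁* (the lower occurrence).
*Samir₁* (the lower occurrence) is an R-expression. Principle C requires it to be free everywhere.
*Samir₁* (the higher occurrence) c-commands it and carries the same index.
The R-expression is bound → Principle C violation.

Principle C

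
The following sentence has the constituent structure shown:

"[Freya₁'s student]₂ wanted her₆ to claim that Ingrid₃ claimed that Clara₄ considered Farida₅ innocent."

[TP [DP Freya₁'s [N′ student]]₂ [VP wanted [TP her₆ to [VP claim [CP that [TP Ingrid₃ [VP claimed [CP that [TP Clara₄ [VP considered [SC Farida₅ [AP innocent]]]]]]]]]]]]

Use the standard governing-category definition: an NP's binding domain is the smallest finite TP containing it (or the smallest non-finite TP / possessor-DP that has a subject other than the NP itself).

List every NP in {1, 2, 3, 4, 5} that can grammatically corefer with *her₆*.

*her* is a pronoun, so Principle B applies: it must be free in its binding domain.
Binding domain of *her₆*: the matrix TP, whose subject is [Freya₁'s student]₂.
*Freya₁* and the pronoun do not c-command one another → neither Principle B nor Principle C is at stake; coindexation permitted.
*[Freya₁'s student]₂* c-commands the pronoun within its binding domain → coindexation would violate Principle B.
*Ingrid₃*: the pronoun c-commands this R-expression → coindexation would violate Principle C on *Ingrid₃*.
*Clara₄*: the pronoun c-commands this R-expression → coindexation would violate Principle C on *Clara₄*.
*Farida₅*: the pronoun c-commands this R-expression → coindexation would violate Principle C on *Farida₅*.

{1}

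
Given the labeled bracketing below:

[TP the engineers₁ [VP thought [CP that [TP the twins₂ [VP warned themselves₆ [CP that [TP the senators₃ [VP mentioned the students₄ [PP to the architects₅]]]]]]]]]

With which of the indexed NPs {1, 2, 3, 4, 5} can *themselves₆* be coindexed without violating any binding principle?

*themselves* is an anaphor, so Principle A applies: it must be bound in its binding domain.
Binding domain of *themselves₆*: the embedded TP, whose subject is the twins₂.
*the engineers₁* c-commands the anaphor but is outside its binding domain → cannot satisfy Principle A.
*the twins₂* c-commands the anaphor within its binding domain → licit binder.
*the senators₃* does not c-command the anaphor → cannot bind it.
*the students₄* does not c-command the anaphor → cannot bind it.
*the architects₅* does not c-command the anaphor → cannot bind it.

{2}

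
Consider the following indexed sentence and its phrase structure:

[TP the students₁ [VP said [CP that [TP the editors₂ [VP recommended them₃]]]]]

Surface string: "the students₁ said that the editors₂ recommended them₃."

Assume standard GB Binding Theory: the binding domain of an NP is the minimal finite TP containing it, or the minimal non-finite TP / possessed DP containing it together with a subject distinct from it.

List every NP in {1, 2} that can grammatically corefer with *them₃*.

{1}

*them* is a pronoun, so Principle B applies: it must be free in its binding domain.
Binding domain of *them₃*: the embedded TP, whose subject is the editors₂.
*the students₁* c-commands the pronoun but from outside its binding domain, and is not c-commanded by it → coindexation permitted.
*the editors₂* c-commands the pronoun within its binding domain → coindexation would violate Principle B.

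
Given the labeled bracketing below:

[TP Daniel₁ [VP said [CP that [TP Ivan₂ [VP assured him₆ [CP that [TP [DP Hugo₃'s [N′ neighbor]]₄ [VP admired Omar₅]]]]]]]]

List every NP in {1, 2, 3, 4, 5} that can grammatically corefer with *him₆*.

*him* is a pronoun, so Principle B applies: it must be free in its binding domain.
Binding domain of *him₆*: the embedded TP, whose subject is Ivan₂.
*Daniel₁* c-commands the pronoun but from outside its binding domain, and is not c-commanded by it → coindexation permitted.
*Ivan₂* c-commands the pronoun within its binding domain → coindexation would violate Principle B.
*Hugo₃*: the pronoun c-commands this R-expression → coindexation would violate Principle C on *Hugo₃*.
*[Hugo₃'s neighbor]₄*: the pronoun c-commands this R-expression → coindexation would violate Principle C on *[Hugo₃'s neighbor]₄*.
*Omar₅*: the pronoun c-commands this R-expression → coindexation would violate Principle C on *Omar₅*.

{1}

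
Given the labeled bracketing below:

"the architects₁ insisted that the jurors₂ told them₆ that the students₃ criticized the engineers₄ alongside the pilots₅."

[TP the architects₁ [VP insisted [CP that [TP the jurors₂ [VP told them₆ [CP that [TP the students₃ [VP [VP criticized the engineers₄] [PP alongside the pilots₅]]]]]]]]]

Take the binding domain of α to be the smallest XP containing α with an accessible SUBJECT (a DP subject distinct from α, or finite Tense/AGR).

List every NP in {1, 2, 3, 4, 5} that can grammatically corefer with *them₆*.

*them* is a pronoun, so Principle B applies: it must be free in its binding domain.
Binding domain of *them₆*: the embedded TP, whose subject is the jurors₂.
*the architects₁* c-commands the pronoun but from outside its binding domain, and is not c-commanded by it → coindexation permitted.
*the jurors₂* c-commands the pronoun within its binding domain → coindexation would violate Principle B.
*the students₃*: the pronoun c-commands this R-expression → coindexation would violate Principle C on *the students₃*.
*the engineers₄*: the pronoun c-commands this R-expression → coindexation would violate Principle C on *the engineers₄*.
*the pilots₅*: the pronoun c-commands this R-expression → coindexation would violate Principle C on *the pilots₅*.

{1}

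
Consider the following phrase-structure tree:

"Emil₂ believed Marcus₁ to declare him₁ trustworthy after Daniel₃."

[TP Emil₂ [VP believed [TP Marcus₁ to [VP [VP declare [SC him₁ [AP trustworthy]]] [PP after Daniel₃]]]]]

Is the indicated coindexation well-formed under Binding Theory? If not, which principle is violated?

Principle B

The two coindexed NPs are *Marcus₁* and *him₁*.
*him₁* is a pronoun. Its binding domain is the embedded TP, whose subject is Marcus₁.
*Marcus₁* c-commands it within that domain and carries the same index.
The pronoun is locally bound → Principle B violation.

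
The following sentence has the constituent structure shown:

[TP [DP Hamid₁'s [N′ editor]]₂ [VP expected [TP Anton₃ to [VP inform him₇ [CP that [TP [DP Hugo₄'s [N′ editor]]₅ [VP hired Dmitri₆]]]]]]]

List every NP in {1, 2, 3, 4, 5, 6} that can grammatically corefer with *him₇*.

*him* is a pronoun, so Principle B applies: it must be free in its binding domain.
Binding domain of *him₇*: the embedded TP, whose subject is Anton₃.
*Hamid₁* and the pronoun do not c-command one another → neither Principle B nor Principle C is at stake; coindexation permitted.
*[Hamid₁'s editor]₂* c-commands the pronoun but from outside its binding domain, and is not c-commanded by it → coindexation permitted.
*Anton₃* c-commands the pronoun within its binding domain → coindexation would violate Principle B.
*Hugo₄*: the pronoun c-commands this R-expression → coindexation would violate Principle C on *Hugo₄*.
*[Hugo₄'s editor]₅*: the pronoun c-commands this R-expression → coindexation would violate Principle C on *[Hugo₄'s editor]₅*.
*Dmitri₆*: the pronoun c-commands this R-expression → coindexation would violate Principle C on *Dmitri₆*.

{1, 2}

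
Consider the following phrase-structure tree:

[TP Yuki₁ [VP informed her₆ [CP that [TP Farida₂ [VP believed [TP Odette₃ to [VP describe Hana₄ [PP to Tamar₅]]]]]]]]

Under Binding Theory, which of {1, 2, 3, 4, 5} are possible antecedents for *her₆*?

none

*her* is a pronoun, so Principle B applies: it must be free in its binding domain.
Binding domain of *her₆*: the matrix TP, whose subject is Yuki₁.
*Yuki₁* c-commands the pronoun within its binding domain → coindexation would violate Principle B.
*Farida₂*: the pronoun c-commands this R-expression → coindexation would violate Principle C on *Farida₂*.
*Odette₃*: the pronoun c-commands this R-expression → coindexation would violate Principle C on *Odette₃*.
*Hana₄*: the pronoun c-commands this R-expression → coindexation would violate Principle C on *Hana₄*.
*Tamar₅*: the pronoun c-commands this R-expression → coindexation would violate Principle C on *Tamar₅*.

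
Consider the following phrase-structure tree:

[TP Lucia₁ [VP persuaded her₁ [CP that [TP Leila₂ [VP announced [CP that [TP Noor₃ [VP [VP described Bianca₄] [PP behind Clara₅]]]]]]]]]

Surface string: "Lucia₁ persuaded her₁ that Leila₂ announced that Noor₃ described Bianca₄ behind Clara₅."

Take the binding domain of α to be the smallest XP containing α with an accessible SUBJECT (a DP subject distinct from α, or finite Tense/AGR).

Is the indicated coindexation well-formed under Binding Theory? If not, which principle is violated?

The two coindexed NPs are *Lucia₁* and *her₁*.
*her₁* is a pronoun. Its binding domain is the matrix TP, whose subject is Lucia₁.
*Lucia₁* c-commands it within that domain and carries the same index.
The pronoun is locally bound → Principle B violation.

Principle B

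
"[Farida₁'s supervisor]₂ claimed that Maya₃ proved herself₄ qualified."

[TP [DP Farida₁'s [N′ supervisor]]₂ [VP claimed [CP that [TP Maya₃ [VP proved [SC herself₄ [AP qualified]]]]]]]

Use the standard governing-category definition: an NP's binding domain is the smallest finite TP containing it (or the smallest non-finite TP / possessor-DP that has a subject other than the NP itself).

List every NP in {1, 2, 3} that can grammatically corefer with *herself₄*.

{3}

*herself* is an anaphor, so Principle A applies: it must be bound in its binding domain.
Binding domain of *herself₄*: the embedded TP, whose subject is Maya₃.
*Farida₁* does not c-command the anaphor → cannot bind it.
*[Farida₁'s supervisor]₂* c-commands the anaphor but is outside its binding domain → cannot satisfy Principle A.
*Maya₃* c-commands the anaphor within its binding domain → licit binder.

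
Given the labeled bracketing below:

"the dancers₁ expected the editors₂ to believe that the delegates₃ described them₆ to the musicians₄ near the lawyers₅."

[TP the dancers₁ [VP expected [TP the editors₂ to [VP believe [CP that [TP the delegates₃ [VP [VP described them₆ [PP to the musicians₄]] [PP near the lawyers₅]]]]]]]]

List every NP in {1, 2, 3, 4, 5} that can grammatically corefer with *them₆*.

*them* is a pronoun, so Principle B applies: it must be free in its binding domain.
Binding domain of *them₆*: the embedded TP, whose subject is the delegates₃.
*the dancers₁* c-commands the pronoun but from outside its binding domain, and is not c-commanded by it → coindexation permitted.
*the editors₂* c-commands the pronoun but from outside its binding domain, and is not c-commanded by it → coindexation permitted.
*the delegates₃* c-commands the pronoun within its binding domain → coindexation would violate Principle B.
*the musicians₄*: the pronoun c-commands this R-expression → coindexation would violate Principle C on *the musicians₄*.
*the lawyers₅* and the pronoun do not c-command one another → neither Principle B nor Principle C is at stake; coindexation permitted.

{1, 2, 5}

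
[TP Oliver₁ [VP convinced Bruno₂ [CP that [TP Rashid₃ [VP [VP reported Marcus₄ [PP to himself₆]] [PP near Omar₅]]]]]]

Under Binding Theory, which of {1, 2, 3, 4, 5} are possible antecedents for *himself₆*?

{3, 4}

*himself* is an anaphor, so Principle A applies: it must be bound in its binding domain.
Binding domain of *himself₆*: the embedded TP, whose subject is Rashid₃.
*Oliver₁* c-commands the anaphor but is outside its binding domain → cannot satisfy Principle A.
*Bruno₂* c-commands the anaphor but is outside its binding domain → cannot satisfy Principle A.
*Rashid₃* c-commands the anaphor within its binding domain → licit binder.
*Marcus₄* c-commands the anaphor within its binding domain → licit binder.
*Omar₅* does not c-command the anaphor → cannot bind it.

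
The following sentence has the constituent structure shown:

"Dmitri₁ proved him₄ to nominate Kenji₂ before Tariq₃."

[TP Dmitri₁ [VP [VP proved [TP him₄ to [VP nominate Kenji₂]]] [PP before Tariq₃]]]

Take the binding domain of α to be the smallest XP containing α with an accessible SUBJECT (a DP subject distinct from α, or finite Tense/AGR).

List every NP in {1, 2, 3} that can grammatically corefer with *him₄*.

*him* is a pronoun, so Principle B applies: it must be free in its binding domain.
Binding domain of *him₄*: the matrix TP, whose subject is Dmitri₁.
*Dmitri₁* c-commands the pronoun within its binding domain → coindexation would violate Principle B.
*Kenji₂*: the pronoun c-commands this R-expression → coindexation would violate Principle C on *Kenji₂*.
*Tariq₃* and the pronoun do not c-command one another → neither Principle B nor Principle C is at stake; coindexation permitted.

{3}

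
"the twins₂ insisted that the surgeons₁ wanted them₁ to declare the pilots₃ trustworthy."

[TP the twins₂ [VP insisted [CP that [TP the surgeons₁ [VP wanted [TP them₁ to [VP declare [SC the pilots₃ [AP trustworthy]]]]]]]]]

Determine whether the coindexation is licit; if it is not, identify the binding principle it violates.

The two coindexed NPs are *the surgeons₁* and *them₁*.
*them₁* is a pronoun. Its binding domain is the embedded TP, whose subject is the surgeons₁.
*the surgeons₁* c-commands it within that domain and carries the same index.
The pronoun is locally bound → Principle B violation.

Principle B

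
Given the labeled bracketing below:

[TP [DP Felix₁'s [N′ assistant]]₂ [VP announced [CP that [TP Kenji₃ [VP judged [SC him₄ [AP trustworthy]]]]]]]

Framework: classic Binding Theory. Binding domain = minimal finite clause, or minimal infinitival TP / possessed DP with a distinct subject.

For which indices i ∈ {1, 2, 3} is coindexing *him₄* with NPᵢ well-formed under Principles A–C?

{1, 2}

*him* is a pronoun, so Principle B applies: it must be free in its binding domain.
Binding domain of *him₄*: the embedded TP, whose subject is Kenji₃.
*Felix₁* and the pronoun do not c-command one another → neither Principle B nor Principle C is at stake; coindexation permitted.
*[Felix₁'s assistant]₂* c-commands the pronoun but from outside its binding domain, and is not c-commanded by it → coindexation permitted.
*Kenji₃* c-commands the pronoun within its binding domain → coindexation would violate Principle B.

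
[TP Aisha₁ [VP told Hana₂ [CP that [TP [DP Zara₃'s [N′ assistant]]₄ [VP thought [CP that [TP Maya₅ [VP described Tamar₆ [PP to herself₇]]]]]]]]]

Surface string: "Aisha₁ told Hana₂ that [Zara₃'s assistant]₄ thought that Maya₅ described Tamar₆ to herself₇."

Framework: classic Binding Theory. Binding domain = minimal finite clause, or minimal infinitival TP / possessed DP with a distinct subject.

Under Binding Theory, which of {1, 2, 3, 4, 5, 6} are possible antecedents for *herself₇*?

*herself* is an anaphor, so Principle A applies: it must be bound in its binding domain.
Binding domain of *herself₇*: the embedded TP, whose subject is Maya₅.
*Aisha₁* c-commands the anaphor but is outside its binding domain → cannot satisfy Principle A.
*Hana₂* c-commands the anaphor but is outside its binding domain → cannot satisfy Principle A.
*Zara₃* does not c-command the anaphor → cannot bind it.
*[Zara₃'s assistant]₄* c-commands the anaphor but is outside its binding domain → cannot satisfy Principle A.
*Maya₅* c-commands the anaphor within its binding domain → licit binder.
*Tamar₆* c-commands the anaphor within its binding domain → licit binder.

{5, 6}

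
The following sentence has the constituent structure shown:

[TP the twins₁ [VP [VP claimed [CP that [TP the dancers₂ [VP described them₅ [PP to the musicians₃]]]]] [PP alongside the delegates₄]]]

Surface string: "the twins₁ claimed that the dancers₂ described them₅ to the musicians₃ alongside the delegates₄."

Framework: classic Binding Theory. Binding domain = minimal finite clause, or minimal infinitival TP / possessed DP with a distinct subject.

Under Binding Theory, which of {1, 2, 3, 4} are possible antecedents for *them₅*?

{1, 4}

*them* is a pronoun, so Principle B applies: it must be free in its binding domain.
Binding domain of *them₅*: the embedded TP, whose subject is the dancers₂.
*the twins₁* c-commands the pronoun but from outside its binding domain, and is not c-commanded by it → coindexation permitted.
*the dancers₂* c-commands the pronoun within its binding domain → coindexation would violate Principle B.
*the musicians₃*: the pronoun c-commands this R-expression → coindexation would violate Principle C on *the musicians₃*.
*the delegates₄* and the pronoun do not c-command one another → neither Principle B nor Principle C is at stake; coindexation permitted.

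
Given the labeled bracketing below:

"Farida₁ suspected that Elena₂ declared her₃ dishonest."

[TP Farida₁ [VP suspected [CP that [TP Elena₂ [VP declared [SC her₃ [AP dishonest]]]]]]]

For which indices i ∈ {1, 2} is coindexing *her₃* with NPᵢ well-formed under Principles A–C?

*her* is a pronoun, so Principle B applies: it must be free in its binding domain.
Binding domain of *her₃*: the embedded TP, whose subject is Elena₂.
*Farida₁* c-commands the pronoun but from outside its binding domain, and is not c-commanded by it → coindexation permitted.
*Elena₂* c-commands the pronoun within its binding domain → coindexation would violate Principle B.

{1}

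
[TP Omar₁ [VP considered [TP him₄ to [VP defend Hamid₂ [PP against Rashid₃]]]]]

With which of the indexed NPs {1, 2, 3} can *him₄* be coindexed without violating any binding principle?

none

*him* is a pronoun, so Principle B applies: it must be free in its binding domain.
Binding domain of *him₄*: the matrix TP, whose subject is Omar₁.
*Omar₁* c-commands the pronoun within its binding domain → coindexation would violate Principle B.
*Hamid₂*: the pronoun c-commands this R-expression → coindexation would violate Principle C on *Hamid₂*.
*Rashid₃*: the pronoun c-commands this R-expression → coindexation would violate Principle C on *Rashid₃*.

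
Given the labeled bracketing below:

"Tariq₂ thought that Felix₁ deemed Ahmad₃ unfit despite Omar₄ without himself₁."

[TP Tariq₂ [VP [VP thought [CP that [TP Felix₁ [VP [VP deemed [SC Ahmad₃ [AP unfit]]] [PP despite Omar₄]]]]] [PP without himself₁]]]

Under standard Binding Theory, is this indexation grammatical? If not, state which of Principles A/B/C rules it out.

The two coindexed NPs are *Felix₁* and *himself₁*.
*himself₁* is an anaphor. Principle A requires it to be bound within its binding domain — the matrix TP, whose subject is Tariq₂.
Within that domain it is c-commanded by *Tariq₂*, which does not share its index.
*Felix₁* does not c-command the anaphor at all.
The anaphor is unbound in its domain → Principle A violation.

Principle A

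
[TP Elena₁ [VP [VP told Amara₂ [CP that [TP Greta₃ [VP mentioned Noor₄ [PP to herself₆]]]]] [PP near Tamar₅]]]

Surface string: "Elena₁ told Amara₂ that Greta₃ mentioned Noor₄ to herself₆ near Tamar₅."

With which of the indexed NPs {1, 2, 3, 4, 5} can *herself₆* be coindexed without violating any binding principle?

*herself* is an anaphor, so Principle A applies: it must be bound in its binding domain.
Binding domain of *herself₆*: the embedded TP, whose subject is Greta₃.
*Elena₁* c-commands the anaphor but is outside its binding domain → cannot satisfy Principle A.
*Amara₂* c-commands the anaphor but is outside its binding domain → cannot satisfy Principle A.
*Greta₃* c-commands the anaphor within its binding domain → licit binder.
*Noor₄* c-commands the anaphor within its binding domain → licit binder.
*Tamar₅* does not c-command the anaphor → cannot bind it.

{3, 4}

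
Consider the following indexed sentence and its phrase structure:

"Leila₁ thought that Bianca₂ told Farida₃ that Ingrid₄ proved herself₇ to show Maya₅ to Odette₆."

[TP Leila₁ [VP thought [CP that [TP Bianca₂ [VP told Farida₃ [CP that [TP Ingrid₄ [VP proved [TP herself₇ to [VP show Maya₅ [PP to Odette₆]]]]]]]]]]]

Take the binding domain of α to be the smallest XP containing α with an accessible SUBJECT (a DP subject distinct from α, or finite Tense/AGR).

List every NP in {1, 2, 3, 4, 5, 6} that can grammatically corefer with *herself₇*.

*herself* is an anaphor, so Principle A applies: it must be bound in its binding domain.
Binding domain of *herself₇*: the embedded TP, whose subject is Ingrid₄.
*Leila₁* c-commands the anaphor but is outside its binding domain → cannot satisfy Principle A.
*Bianca₂* c-commands the anaphor but is outside its binding domain → cannot satisfy Principle A.
*Farida₃* c-commands the anaphor but is outside its binding domain → cannot satisfy Principle A.
*Ingrid₄* c-commands the anaphor within its binding domain → licit binder.
*Maya₅* does not c-command the anaphor → cannot bind it.
*Odette₆* does not c-command the anaphor → cannot bind it.

{4}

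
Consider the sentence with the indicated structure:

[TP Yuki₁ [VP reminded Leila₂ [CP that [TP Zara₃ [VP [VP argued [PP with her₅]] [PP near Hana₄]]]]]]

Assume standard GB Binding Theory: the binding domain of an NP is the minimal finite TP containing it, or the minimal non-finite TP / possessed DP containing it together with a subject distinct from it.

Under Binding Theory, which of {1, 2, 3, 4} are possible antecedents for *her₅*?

*her* is a pronoun, so Principle B applies: it must be free in its binding domain.
Binding domain of *her₅*: the embedded TP, whose subject is Zara₃.
*Yuki₁* c-commands the pronoun but from outside its binding domain, and is not c-commanded by it → coindexation permitted.
*Leila₂* c-commands the pronoun but from outside its binding domain, and is not c-commanded by it → coindexation permitted.
*Zara₃* c-commands the pronoun within its binding domain → coindexation would violate Principle B.
*Hana₄* and the pronoun do not c-command one another → neither Principle B nor Principle C is at stake; coindexation permitted.

{1, 2, 4}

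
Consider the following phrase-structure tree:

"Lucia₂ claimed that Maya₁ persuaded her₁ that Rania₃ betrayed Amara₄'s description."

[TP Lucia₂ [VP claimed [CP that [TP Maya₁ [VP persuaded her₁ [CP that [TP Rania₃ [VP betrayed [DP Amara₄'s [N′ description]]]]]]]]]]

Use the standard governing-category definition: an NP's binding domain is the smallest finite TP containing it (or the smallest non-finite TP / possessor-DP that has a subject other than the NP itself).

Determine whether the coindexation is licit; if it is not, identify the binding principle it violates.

Principle B

The two coindexed NPs are *Maya₁* and *her₁*.
*her₁* is a pronoun. Its binding domain is the embedded TP, whose subject is Maya₁.
*Maya₁* c-commands it within that domain and carries the same index.
The pronoun is locally bound → Principle B violation.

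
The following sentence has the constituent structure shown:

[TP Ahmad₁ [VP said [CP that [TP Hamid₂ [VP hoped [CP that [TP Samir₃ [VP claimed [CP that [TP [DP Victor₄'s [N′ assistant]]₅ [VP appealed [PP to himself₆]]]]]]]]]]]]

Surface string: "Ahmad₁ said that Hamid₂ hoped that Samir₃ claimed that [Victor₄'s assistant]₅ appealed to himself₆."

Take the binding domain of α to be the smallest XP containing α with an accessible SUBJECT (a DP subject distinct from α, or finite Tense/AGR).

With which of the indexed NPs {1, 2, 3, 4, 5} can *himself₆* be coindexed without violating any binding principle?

*himself* is an anaphor, so Principle A applies: it must be bound in its binding domain.
Binding domain of *himself₆*: the embedded TP, whose subject is [Victor₄'s assistant]₅.
*Ahmad₁* c-commands the anaphor but is outside its binding domain → cannot satisfy Principle A.
*Hamid₂* c-commands the anaphor but is outside its binding domain → cannot satisfy Principle A.
*Samir₃* c-commands the anaphor but is outside its binding domain → cannot satisfy Principle A.
*Victor₄* does not c-command the anaphor → cannot bind it.
*[Victor₄'s assistant]₅* c-commands the anaphor within its binding domain → licit binder.

{5}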